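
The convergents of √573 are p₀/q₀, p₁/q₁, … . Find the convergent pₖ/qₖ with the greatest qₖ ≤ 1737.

√573 = [23; 1, 14, 1, 46, …] (period length 4).
Convergents:
  p_0/q_0 = 23/1
  p_1/q_1 = 24/1
  p_2/q_2 = 359/15
  p_3/q_3 = 383/16
  p_4/q_4 = 17977/751
  p_5/q_5 = 18360/767
  p_6/q_6 = 275017/11489
q_5 = 767 ≤ 1737 < 11489 = q_6, so the answer is 18360/767.

18360/767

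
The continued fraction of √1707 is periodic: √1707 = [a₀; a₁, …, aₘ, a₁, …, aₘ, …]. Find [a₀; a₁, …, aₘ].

[41; 3, 6, 41, 6, 3, 82]

a₀ = ⌊√1707⌋ = 41.
With m₀=0, d₀=1 and mₖ₊₁ = dₖaₖ − mₖ, dₖ₊₁ = (n − mₖ₊₁²)/dₖ, aₖ₊₁ = ⌊(a₀+mₖ₊₁)/dₖ₊₁⌋:
  k=1: m=41, d=26, a=3
  k=2: m=37, d=13, a=6
  k=3: m=41, d=2, a=41
  k=4: m=41, d=13, a=6
  k=5: m=37, d=26, a=3
  k=6: m=41, d=1, a=82
d=1 and a=2a₀=82 at k=6, so the next step gives (m, d) = (41, 26) again — its k=1 value — and the period has length 6.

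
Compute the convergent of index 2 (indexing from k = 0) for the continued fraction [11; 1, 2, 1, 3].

35/3

Using pₖ = aₖpₖ₋₁ + pₖ₋₂, qₖ = aₖqₖ₋₁ + qₖ₋₂ (with p₋₁=1, p₋₂=0, q₋₁=0, q₋₂=1):
  k=0: a=11, p=11, q=1
  k=1: a=1, p=12, q=1
  k=2: a=2, p=35, q=3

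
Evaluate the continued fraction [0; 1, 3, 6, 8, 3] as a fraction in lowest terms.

484/637

Using pₖ = aₖpₖ₋₁ + pₖ₋₂ and qₖ = aₖqₖ₋₁ + qₖ₋₂:
  k=0: a=0, p=0, q=1
  k=1: a=1, p=1, q=1
  k=2: a=3, p=3, q=4
  k=3: a=6, p=19, q=25
  k=4: a=8, p=155, q=204
  k=5: a=3, p=484, q=637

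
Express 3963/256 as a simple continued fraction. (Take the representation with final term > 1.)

[15; 2, 12, 3, 3]

3963 = 15×256 + 123
256 = 2×123 + 10
123 = 12×10 + 3
10 = 3×3 + 1
3 = 3×1 + 0  (stop)
So 3963/256 = [15; 2, 12, 3, 3].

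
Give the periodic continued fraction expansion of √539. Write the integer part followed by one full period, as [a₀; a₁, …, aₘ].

a₀ = ⌊√539⌋ = 23.
With m₀=0, d₀=1 and mₖ₊₁ = dₖaₖ − mₖ, dₖ₊₁ = (n − mₖ₊₁²)/dₖ, aₖ₊₁ = ⌊(a₀+mₖ₊₁)/dₖ₊₁⌋:
  k=1: m=23, d=10, a=4
  k=2: m=17, d=25, a=1
  k=3: m=8, d=19, a=1
  k=4: m=11, d=22, a=1
  k=5: m=11, d=19, a=1
  k=6: m=8, d=25, a=1
  k=7: m=17, d=10, a=4
  k=8: m=23, d=1, a=46
d=1 and a=2a₀=46 at k=8, so the next step gives (m, d) = (23, 10) again — its k=1 value — and the period has length 8.

[23; 4, 1, 1, 1, 1, 1, 4, 46]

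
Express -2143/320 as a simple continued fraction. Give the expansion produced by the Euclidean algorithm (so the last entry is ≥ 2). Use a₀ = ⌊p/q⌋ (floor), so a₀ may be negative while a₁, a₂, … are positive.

[-7; 3, 3, 2, 1, 9]

-2143 = -7*320 + 97
320 = 3*97 + 29
97 = 3*29 + 10
29 = 2*10 + 9
10 = 1*9 + 1
9 = 9*1 + 0  (stop)
So -2143/320 = [-7; 3, 3, 2, 1, 9].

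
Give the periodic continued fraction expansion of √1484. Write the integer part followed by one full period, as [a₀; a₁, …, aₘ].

[38; 1, 1, 10, 1, 1, 76]

a₀ = ⌊√1484⌋ = 38.
With m₀=0, d₀=1 and mₖ₊₁ = dₖaₖ − mₖ, dₖ₊₁ = (n − mₖ₊₁²)/dₖ, aₖ₊₁ = ⌊(a₀+mₖ₊₁)/dₖ₊₁⌋:
  k=1: m=38, d=40, a=1
  k=2: m=2, d=37, a=1
  k=3: m=35, d=7, a=10
  k=4: m=35, d=37, a=1
  k=5: m=2, d=40, a=1
  k=6: m=38, d=1, a=76
d=1 and a=2a₀=76 at k=6, so the next step gives (m, d) = (38, 40) again — its k=1 value — and the period has length 6.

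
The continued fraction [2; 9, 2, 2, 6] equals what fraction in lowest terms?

634/301

Fold from the inside: start with 6/1.
  2 + 1/6 = 13/6
  2 + 6/13 = 32/13
  9 + 13/32 = 301/32
  2 + 32/301 = 634/301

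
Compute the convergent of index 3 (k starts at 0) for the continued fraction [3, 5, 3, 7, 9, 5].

Using pₖ = aₖpₖ₋₁ + pₖ₋₂, qₖ = aₖqₖ₋₁ + qₖ₋₂ (with p₋₁=1, p₋₂=0, q₋₁=0, q₋₂=1):
  k=0: a=3, p=3, q=1
  k=1: a=5, p=16, q=5
  k=2: a=3, p=51, q=16
  k=3: a=7, p=373, q=117

373/117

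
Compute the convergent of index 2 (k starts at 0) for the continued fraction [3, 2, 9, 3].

66/19

Using pₖ = aₖpₖ₋₁ + pₖ₋₂, qₖ = aₖqₖ₋₁ + qₖ₋₂ (with p₋₁=1, p₋₂=0, q₋₁=0, q₋₂=1):
  k=0: a=3, p=3, q=1
  k=1: a=2, p=7, q=2
  k=2: a=9, p=66, q=19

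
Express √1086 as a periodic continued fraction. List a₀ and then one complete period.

[32; 1, 20, 1, 64]

a₀ = ⌊√1086⌋ = 32.
With m₀=0, d₀=1 and mₖ₊₁ = dₖaₖ − mₖ, dₖ₊₁ = (n − mₖ₊₁²)/dₖ, aₖ₊₁ = ⌊(a₀+mₖ₊₁)/dₖ₊₁⌋:
  k=1: m=32, d=62, a=1
  k=2: m=30, d=3, a=20
  k=3: m=30, d=62, a=1
  k=4: m=32, d=1, a=64
d=1 and a=2a₀=64 at k=4, so the next step gives (m, d) = (32, 62) again — its k=1 value — and the period has length 4.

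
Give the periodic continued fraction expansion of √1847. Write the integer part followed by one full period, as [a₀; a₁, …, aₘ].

[42; 1, 41, 1, 84]

a₀ = ⌊√1847⌋ = 42.
With m₀=0, d₀=1 and mₖ₊₁ = dₖaₖ − mₖ, dₖ₊₁ = (n − mₖ₊₁²)/dₖ, aₖ₊₁ = ⌊(a₀+mₖ₊₁)/dₖ₊₁⌋:
  k=1: m=42, d=83, a=1
  k=2: m=41, d=2, a=41
  k=3: m=41, d=83, a=1
  k=4: m=42, d=1, a=84
d=1 and a=2a₀=84 at k=4, so the next step gives (m, d) = (42, 83) again — its k=1 value — and the period has length 4.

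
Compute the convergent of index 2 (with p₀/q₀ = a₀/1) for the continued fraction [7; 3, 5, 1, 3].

117/16

Using pₖ = aₖpₖ₋₁ + pₖ₋₂, qₖ = aₖqₖ₋₁ + qₖ₋₂ (with p₋₁=1, p₋₂=0, q₋₁=0, q₋₂=1):
  k=0: a=7, p=7, q=1
  k=1: a=3, p=22, q=3
  k=2: a=5, p=117, q=16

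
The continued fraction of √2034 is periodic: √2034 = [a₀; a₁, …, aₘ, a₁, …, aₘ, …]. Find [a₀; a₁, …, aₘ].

a₀ = ⌊√2034⌋ = 45.

[45; 10, 90]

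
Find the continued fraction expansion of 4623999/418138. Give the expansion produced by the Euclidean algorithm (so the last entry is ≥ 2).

[11; 17, 12, 2, 15, 15, 1, 3]

4623999 = 11·418138 + 24481
418138 = 17·24481 + 1961
24481 = 12·1961 + 949
1961 = 2·949 + 63
949 = 15·63 + 4
63 = 15·4 + 3
4 = 1·3 + 1
3 = 3·1 + 0  (stop)
So 4623999/418138 = [11; 17, 12, 2, 15, 15, 1, 3].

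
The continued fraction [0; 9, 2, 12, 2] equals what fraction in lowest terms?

52/493

Using pₖ = aₖpₖ₋₁ + pₖ₋₂ and qₖ = aₖqₖ₋₁ + qₖ₋₂:
  k=0: a=0, p=0, q=1
  k=1: a=9, p=1, q=9
  k=2: a=2, p=2, q=19
  k=3: a=12, p=25, q=237
  k=4: a=2, p=52, q=493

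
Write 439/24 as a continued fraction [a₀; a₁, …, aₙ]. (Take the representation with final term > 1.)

439 = 18×24 + 7
24 = 3×7 + 3
7 = 2×3 + 1
3 = 3×1 + 0  (stop)
So 439/24 = [18; 3, 2, 3].

[18; 3, 2, 3]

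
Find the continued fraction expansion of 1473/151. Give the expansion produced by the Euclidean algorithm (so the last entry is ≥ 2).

1473 = 9×151 + 114
151 = 1×114 + 37
114 = 3×37 + 3
37 = 12×3 + 1
3 = 3×1 + 0  (stop)
So 1473/151 = [9; 1, 3, 12, 3].

[9; 1, 3, 12, 3]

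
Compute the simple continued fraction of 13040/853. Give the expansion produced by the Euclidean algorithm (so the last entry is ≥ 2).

13040 = 15×853 + 245
853 = 3×245 + 118
245 = 2×118 + 9
118 = 13×9 + 1
9 = 9×1 + 0  (stop)
So 13040/853 = [15; 3, 2, 13, 9].

[15; 3, 2, 13, 9]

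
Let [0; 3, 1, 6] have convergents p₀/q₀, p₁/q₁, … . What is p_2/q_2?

Using pₖ = aₖpₖ₋₁ + pₖ₋₂, qₖ = aₖqₖ₋₁ + qₖ₋₂ (with p₋₁=1, p₋₂=0, q₋₁=0, q₋₂=1):
  k=0: a=0, p=0, q=1
  k=1: a=3, p=1, q=3
  k=2: a=1, p=1, q=4

1/4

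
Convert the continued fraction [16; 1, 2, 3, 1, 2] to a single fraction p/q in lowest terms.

Using pₖ = aₖpₖ₋₁ + pₖ₋₂ and qₖ = aₖqₖ₋₁ + qₖ₋₂:
  k=0: a=16, p=16, q=1
  k=1: a=1, p=17, q=1
  k=2: a=2, p=50, q=3
  k=3: a=3, p=167, q=10
  k=4: a=1, p=217, q=13
  k=5: a=2, p=601, q=36

601/36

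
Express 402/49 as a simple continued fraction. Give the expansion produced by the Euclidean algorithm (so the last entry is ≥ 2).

[8; 4, 1, 9]

402 = 8×49 + 10
49 = 4×10 + 9
10 = 1×9 + 1
9 = 9×1 + 0  (stop)
So 402/49 = [8; 4, 1, 9].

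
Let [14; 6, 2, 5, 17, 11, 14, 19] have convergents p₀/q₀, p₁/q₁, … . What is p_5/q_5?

190964/13491

Using pₖ = aₖpₖ₋₁ + pₖ₋₂, qₖ = aₖqₖ₋₁ + qₖ₋₂ (with p₋₁=1, p₋₂=0, q₋₁=0, q₋₂=1):
  k=0: a=14, p=14, q=1
  k=1: a=6, p=85, q=6
  k=2: a=2, p=184, q=13
  k=3: a=5, p=1005, q=71
  k=4: a=17, p=17269, q=1220
  k=5: a=11, p=190964, q=13491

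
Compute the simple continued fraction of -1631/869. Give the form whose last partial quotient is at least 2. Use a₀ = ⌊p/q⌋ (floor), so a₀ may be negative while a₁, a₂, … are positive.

[-2; 8, 8, 4, 3]

-1631 = -2·869 + 107
869 = 8·107 + 13
107 = 8·13 + 3
13 = 4·3 + 1
3 = 3·1 + 0  (stop)
So -1631/869 = [-2; 8, 8, 4, 3].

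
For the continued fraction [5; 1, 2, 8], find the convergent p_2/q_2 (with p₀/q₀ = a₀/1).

17/3

Using pₖ = aₖpₖ₋₁ + pₖ₋₂, qₖ = aₖqₖ₋₁ + qₖ₋₂ (with p₋₁=1, p₋₂=0, q₋₁=0, q₋₂=1):
  k=0: a=5, p=5, q=1
  k=1: a=1, p=6, q=1
  k=2: a=2, p=17, q=3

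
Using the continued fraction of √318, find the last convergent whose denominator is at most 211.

3727/209

√318 = [17; 1, 4, 1, 34, …] (period length 4).
Convergents:
  p_0/q_0 = 17/1
  p_1/q_1 = 18/1
  p_2/q_2 = 89/5
  p_3/q_3 = 107/6
  p_4/q_4 = 3727/209
  p_5/q_5 = 3834/215
q_4 = 209 ≤ 211 < 215 = q_5, so the answer is 3727/209.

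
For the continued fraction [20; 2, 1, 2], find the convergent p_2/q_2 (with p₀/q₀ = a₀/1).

61/3

Using pₖ = aₖpₖ₋₁ + pₖ₋₂, qₖ = aₖqₖ₋₁ + qₖ₋₂ (with p₋₁=1, p₋₂=0, q₋₁=0, q₋₂=1):
  k=0: a=20, p=20, q=1
  k=1: a=2, p=41, q=2
  k=2: a=1, p=61, q=3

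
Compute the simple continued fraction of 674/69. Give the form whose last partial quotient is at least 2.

674 = 9·69 + 53
69 = 1·53 + 16
53 = 3·16 + 5
16 = 3·5 + 1
5 = 5·1 + 0  (stop)
So 674/69 = [9; 1, 3, 3, 5].

[9; 1, 3, 3, 5]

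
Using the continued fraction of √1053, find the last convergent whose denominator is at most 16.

292/9

√1053 = [32; 2, 4, 2, 64, …] (period length 4).
Convergents:
  p_0/q_0 = 32/1
  p_1/q_1 = 65/2
  p_2/q_2 = 292/9
  p_3/q_3 = 649/20
q_2 = 9 ≤ 16 < 20 = q_3, so the answer is 292/9.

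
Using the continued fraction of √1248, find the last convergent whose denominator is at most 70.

√1248 = [35; 3, 17, 3, 70, …] (period length 4).
Convergents:
  p_0/q_0 = 35/1
  p_1/q_1 = 106/3
  p_2/q_2 = 1837/52
  p_3/q_3 = 5617/159
q_2 = 52 ≤ 70 < 159 = q_3, so the answer is 1837/52.

1837/52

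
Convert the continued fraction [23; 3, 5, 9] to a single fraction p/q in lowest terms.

Fold from the inside: start with 9/1.
  5 + 1/9 = 46/9
  3 + 9/46 = 147/46
  23 + 46/147 = 3427/147

3427/147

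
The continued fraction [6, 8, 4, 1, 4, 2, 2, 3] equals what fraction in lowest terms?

22259/3636

Using pₖ = aₖpₖ₋₁ + pₖ₋₂ and qₖ = aₖqₖ₋₁ + qₖ₋₂:
  k=0: a=6, p=6, q=1
  k=1: a=8, p=49, q=8
  k=2: a=4, p=202, q=33
  k=3: a=1, p=251, q=41
  k=4: a=4, p=1206, q=197
  k=5: a=2, p=2663, q=435
  k=6: a=2, p=6532, q=1067
  k=7: a=3, p=22259, q=3636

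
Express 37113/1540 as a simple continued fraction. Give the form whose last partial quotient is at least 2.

37113 = 24×1540 + 153
1540 = 10×153 + 10
153 = 15×10 + 3
10 = 3×3 + 1
3 = 3×1 + 0  (stop)
So 37113/1540 = [24; 10, 15, 3, 3].

[24; 10, 15, 3, 3]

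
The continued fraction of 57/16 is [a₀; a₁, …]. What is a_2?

1

57 = 3·16 + 9   →  a_0 = 3
16 = 1·9 + 7   →  a_1 = 1
9 = 1·7 + 2   →  a_2 = 1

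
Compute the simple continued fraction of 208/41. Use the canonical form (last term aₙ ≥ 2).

208 = 5·41 + 3
41 = 13·3 + 2
3 = 1·2 + 1
2 = 2·1 + 0  (stop)
So 208/41 = [5; 13, 1, 2].

[5; 13, 1, 2]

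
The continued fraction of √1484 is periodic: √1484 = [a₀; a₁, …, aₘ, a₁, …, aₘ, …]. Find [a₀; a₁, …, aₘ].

a₀ = ⌊√1484⌋ = 38.
With m₀=0, d₀=1 and mₖ₊₁ = dₖaₖ − mₖ, dₖ₊₁ = (n − mₖ₊₁²)/dₖ, aₖ₊₁ = ⌊(a₀+mₖ₊₁)/dₖ₊₁⌋:
  k=1: m=38, d=40, a=1
  k=2: m=2, d=37, a=1
  k=3: m=35, d=7, a=10
  k=4: m=35, d=37, a=1
  k=5: m=2, d=40, a=1
  k=6: m=38, d=1, a=76
d=1 and a=2a₀=76 at k=6, so the next step gives (m, d) = (38, 40) again — its k=1 value — and the period has length 6.

[38; 1, 1, 10, 1, 1, 76]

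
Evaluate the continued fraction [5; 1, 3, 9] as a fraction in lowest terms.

213/37

Fold from the inside: start with 9/1.
  3 + 1/9 = 28/9
  1 + 9/28 = 37/28
  5 + 28/37 = 213/37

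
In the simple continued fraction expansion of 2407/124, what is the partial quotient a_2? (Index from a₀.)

2407 = 19·124 + 51   →  a_0 = 19
124 = 2·51 + 22   →  a_1 = 2
51 = 2·22 + 7   →  a_2 = 2

2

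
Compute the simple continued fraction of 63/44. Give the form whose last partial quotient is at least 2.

63 = 1×44 + 19
44 = 2×19 + 6
19 = 3×6 + 1
6 = 6×1 + 0  (stop)
So 63/44 = [1; 2, 3, 6].

[1; 2, 3, 6]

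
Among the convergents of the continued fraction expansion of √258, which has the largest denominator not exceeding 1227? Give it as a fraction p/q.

8240/513

√258 = [16; 16, 32, …] (period length 2).
Convergents:
  p_0/q_0 = 16/1
  p_1/q_1 = 257/16
  p_2/q_2 = 8240/513
  p_3/q_3 = 132097/8224
q_2 = 513 ≤ 1227 < 8224 = q_3, so the answer is 8240/513.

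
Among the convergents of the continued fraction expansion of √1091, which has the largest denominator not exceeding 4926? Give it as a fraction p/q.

√1091 = [33; 33, 66, …] (period length 2).
Convergents:
  p_0/q_0 = 33/1
  p_1/q_1 = 1090/33
  p_2/q_2 = 71973/2179
  p_3/q_3 = 2376199/71940
q_2 = 2179 ≤ 4926 < 71940 = q_3, so the answer is 71973/2179.

71973/2179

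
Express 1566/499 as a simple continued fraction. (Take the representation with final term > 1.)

1566 = 3·499 + 69
499 = 7·69 + 16
69 = 4·16 + 5
16 = 3·5 + 1
5 = 5·1 + 0  (stop)
So 1566/499 = [3; 7, 4, 3, 5].

[3; 7, 4, 3, 5]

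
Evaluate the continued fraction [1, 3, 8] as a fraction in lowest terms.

Fold from the inside: start with 8/1.
  3 + 1/8 = 25/8
  1 + 8/25 = 33/25

33/25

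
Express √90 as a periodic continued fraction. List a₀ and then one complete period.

[9; 2, 18]

a₀ = ⌊√90⌋ = 9.
With m₀=0, d₀=1 and mₖ₊₁ = dₖaₖ − mₖ, dₖ₊₁ = (n − mₖ₊₁²)/dₖ, aₖ₊₁ = ⌊(a₀+mₖ₊₁)/dₖ₊₁⌋:
  k=1: m=9, d=9, a=2
  k=2: m=9, d=1, a=18
d=1 and a=2a₀=18 at k=2, so the next step gives (m, d) = (9, 9) again — its k=1 value — and the period has length 2.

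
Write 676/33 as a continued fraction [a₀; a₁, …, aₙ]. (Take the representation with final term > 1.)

676 = 20·33 + 16
33 = 2·16 + 1
16 = 16·1 + 0  (stop)
So 676/33 = [20; 2, 16].

[20; 2, 16]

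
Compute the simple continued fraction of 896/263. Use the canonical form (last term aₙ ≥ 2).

[3; 2, 2, 5, 2, 4]

896 = 3*263 + 107
263 = 2*107 + 49
107 = 2*49 + 9
49 = 5*9 + 4
9 = 2*4 + 1
4 = 4*1 + 0  (stop)
So 896/263 = [3; 2, 2, 5, 2, 4].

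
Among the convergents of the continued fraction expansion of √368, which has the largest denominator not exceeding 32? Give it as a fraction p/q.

211/11

√368 = [19; 5, 2, 5, 38, …] (period length 4).
Convergents:
  p_0/q_0 = 19/1
  p_1/q_1 = 96/5
  p_2/q_2 = 211/11
  p_3/q_3 = 1151/60
q_2 = 11 ≤ 32 < 60 = q_3, so the answer is 211/11.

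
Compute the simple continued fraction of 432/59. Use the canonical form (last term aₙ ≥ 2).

[7; 3, 9, 2]

432 = 7×59 + 19
59 = 3×19 + 2
19 = 9×2 + 1
2 = 2×1 + 0  (stop)
So 432/59 = [7; 3, 9, 2].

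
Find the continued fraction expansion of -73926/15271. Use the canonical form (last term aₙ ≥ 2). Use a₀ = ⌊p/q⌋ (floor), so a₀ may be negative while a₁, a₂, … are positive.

-73926 = -5*15271 + 2429
15271 = 6*2429 + 697
2429 = 3*697 + 338
697 = 2*338 + 21
338 = 16*21 + 2
21 = 10*2 + 1
2 = 2*1 + 0  (stop)
So -73926/15271 = [-5; 6, 3, 2, 16, 10, 2].

[-5; 6, 3, 2, 16, 10, 2]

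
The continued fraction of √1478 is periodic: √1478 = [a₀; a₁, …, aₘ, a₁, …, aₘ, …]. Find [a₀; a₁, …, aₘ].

a₀ = ⌊√1478⌋ = 38.
With m₀=0, d₀=1 and mₖ₊₁ = dₖaₖ − mₖ, dₖ₊₁ = (n − mₖ₊₁²)/dₖ, aₖ₊₁ = ⌊(a₀+mₖ₊₁)/dₖ₊₁⌋:
  k=1: m=38, d=34, a=2
  k=2: m=30, d=17, a=4
  k=3: m=38, d=2, a=38
  k=4: m=38, d=17, a=4
  k=5: m=30, d=34, a=2
  k=6: m=38, d=1, a=76
d=1 and a=2a₀=76 at k=6, so the next step gives (m, d) = (38, 34) again — its k=1 value — and the period has length 6.

[38; 2, 4, 38, 4, 2, 76]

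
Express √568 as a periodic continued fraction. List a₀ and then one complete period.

a₀ = ⌊√568⌋ = 23.

[23; 1, 4, 1, 46]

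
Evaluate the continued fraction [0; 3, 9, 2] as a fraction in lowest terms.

19/59

Fold from the inside: start with 2/1.
  9 + 1/2 = 19/2
  3 + 2/19 = 59/19
  0 + 19/59 = 19/59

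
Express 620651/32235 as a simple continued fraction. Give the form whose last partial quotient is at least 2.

[19; 3, 1, 15, 12, 8, 2, 2]

620651 = 19·32235 + 8186
32235 = 3·8186 + 7677
8186 = 1·7677 + 509
7677 = 15·509 + 42
509 = 12·42 + 5
42 = 8·5 + 2
5 = 2·2 + 1
2 = 2·1 + 0  (stop)
So 620651/32235 = [19; 3, 1, 15, 12, 8, 2, 2].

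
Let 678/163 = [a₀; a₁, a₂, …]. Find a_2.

3

678 = 4·163 + 26   →  a_0 = 4
163 = 6·26 + 7   →  a_1 = 6
26 = 3·7 + 5   →  a_2 = 3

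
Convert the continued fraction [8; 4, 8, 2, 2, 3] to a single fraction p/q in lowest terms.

Fold from the inside: start with 3/1.
  2 + 1/3 = 7/3
  2 + 3/7 = 17/7
  8 + 7/17 = 143/17
  4 + 17/143 = 589/143
  8 + 143/589 = 4855/589

4855/589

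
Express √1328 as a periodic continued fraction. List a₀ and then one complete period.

[36; 2, 3, 1, 3, 1, 3, 2, 72]

a₀ = ⌊√1328⌋ = 36.
With m₀=0, d₀=1 and mₖ₊₁ = dₖaₖ − mₖ, dₖ₊₁ = (n − mₖ₊₁²)/dₖ, aₖ₊₁ = ⌊(a₀+mₖ₊₁)/dₖ₊₁⌋:
  k=1: m=36, d=32, a=2
  k=2: m=28, d=17, a=3
  k=3: m=23, d=47, a=1
  k=4: m=24, d=16, a=3
  k=5: m=24, d=47, a=1
  k=6: m=23, d=17, a=3
  k=7: m=28, d=32, a=2
  k=8: m=36, d=1, a=72
d=1 and a=2a₀=72 at k=8, so the next step gives (m, d) = (36, 32) again — its k=1 value — and the period has length 8.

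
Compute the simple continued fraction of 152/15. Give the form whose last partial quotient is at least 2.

[10; 7, 2]

152 = 10*15 + 2
15 = 7*2 + 1
2 = 2*1 + 0  (stop)
So 152/15 = [10; 7, 2].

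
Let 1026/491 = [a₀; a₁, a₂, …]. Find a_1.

1026 = 2·491 + 44   →  a_0 = 2
491 = 11·44 + 7   →  a_1 = 11

11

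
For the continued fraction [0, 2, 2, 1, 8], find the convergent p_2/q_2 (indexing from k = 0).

Using pₖ = aₖpₖ₋₁ + pₖ₋₂, qₖ = aₖqₖ₋₁ + qₖ₋₂ (with p₋₁=1, p₋₂=0, q₋₁=0, q₋₂=1):
  k=0: a=0, p=0, q=1
  k=1: a=2, p=1, q=2
  k=2: a=2, p=2, q=5

2/5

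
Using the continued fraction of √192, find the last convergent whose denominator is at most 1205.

16115/1163

√192 = [13; 1, 5, 1, 26, …] (period length 4).
Convergents:
  p_0/q_0 = 13/1
  p_1/q_1 = 14/1
  p_2/q_2 = 83/6
  p_3/q_3 = 97/7
  p_4/q_4 = 2605/188
  p_5/q_5 = 2702/195
  p_6/q_6 = 16115/1163
  p_7/q_7 = 18817/1358
q_6 = 1163 ≤ 1205 < 1358 = q_7, so the answer is 16115/1163.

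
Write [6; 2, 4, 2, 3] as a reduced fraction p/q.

Fold from the inside: start with 3/1.
  2 + 1/3 = 7/3
  4 + 3/7 = 31/7
  2 + 7/31 = 69/31
  6 + 31/69 = 445/69

445/69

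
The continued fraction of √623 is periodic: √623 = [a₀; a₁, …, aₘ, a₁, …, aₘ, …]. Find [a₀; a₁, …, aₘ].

a₀ = ⌊√623⌋ = 24.
With m₀=0, d₀=1 and mₖ₊₁ = dₖaₖ − mₖ, dₖ₊₁ = (n − mₖ₊₁²)/dₖ, aₖ₊₁ = ⌊(a₀+mₖ₊₁)/dₖ₊₁⌋:
  k=1: m=24, d=47, a=1
  k=2: m=23, d=2, a=23
  k=3: m=23, d=47, a=1
  k=4: m=24, d=1, a=48
d=1 and a=2a₀=48 at k=4, so the next step gives (m, d) = (24, 47) again — its k=1 value — and the period has length 4.

[24; 1, 23, 1, 48]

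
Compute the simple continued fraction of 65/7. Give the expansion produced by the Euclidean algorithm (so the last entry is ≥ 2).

65 = 9·7 + 2
7 = 3·2 + 1
2 = 2·1 + 0  (stop)
So 65/7 = [9; 3, 2].

[9; 3, 2]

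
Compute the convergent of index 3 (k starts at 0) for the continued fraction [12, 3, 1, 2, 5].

135/11

Using pₖ = aₖpₖ₋₁ + pₖ₋₂, qₖ = aₖqₖ₋₁ + qₖ₋₂ (with p₋₁=1, p₋₂=0, q₋₁=0, q₋₂=1):
  k=0: a=12, p=12, q=1
  k=1: a=3, p=37, q=3
  k=2: a=1, p=49, q=4
  k=3: a=2, p=135, q=11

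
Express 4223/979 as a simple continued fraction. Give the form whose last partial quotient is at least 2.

4223 = 4·979 + 307
979 = 3·307 + 58
307 = 5·58 + 17
58 = 3·17 + 7
17 = 2·7 + 3
7 = 2·3 + 1
3 = 3·1 + 0  (stop)
So 4223/979 = [4; 3, 5, 3, 2, 2, 3].

[4; 3, 5, 3, 2, 2, 3]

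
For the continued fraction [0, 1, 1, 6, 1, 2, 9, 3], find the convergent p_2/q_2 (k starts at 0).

Using pₖ = aₖpₖ₋₁ + pₖ₋₂, qₖ = aₖqₖ₋₁ + qₖ₋₂ (with p₋₁=1, p₋₂=0, q₋₁=0, q₋₂=1):
  k=0: a=0, p=0, q=1
  k=1: a=1, p=1, q=1
  k=2: a=1, p=1, q=2

1/2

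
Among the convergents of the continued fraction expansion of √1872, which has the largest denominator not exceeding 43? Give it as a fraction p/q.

649/15

√1872 = [43; 3, 1, 3, 86, …] (period length 4).
Convergents:
  p_0/q_0 = 43/1
  p_1/q_1 = 130/3
  p_2/q_2 = 173/4
  p_3/q_3 = 649/15
  p_4/q_4 = 55987/1294
q_3 = 15 ≤ 43 < 1294 = q_4, so the answer is 649/15.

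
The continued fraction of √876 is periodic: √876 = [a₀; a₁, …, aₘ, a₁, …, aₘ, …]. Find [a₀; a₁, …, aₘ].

a₀ = ⌊√876⌋ = 29.
With m₀=0, d₀=1 and mₖ₊₁ = dₖaₖ − mₖ, dₖ₊₁ = (n − mₖ₊₁²)/dₖ, aₖ₊₁ = ⌊(a₀+mₖ₊₁)/dₖ₊₁⌋:
  k=1: m=29, d=35, a=1
  k=2: m=6, d=24, a=1
  k=3: m=18, d=23, a=2
  k=4: m=28, d=4, a=14
  k=5: m=28, d=23, a=2
  k=6: m=18, d=24, a=1
  k=7: m=6, d=35, a=1
  k=8: m=29, d=1, a=58
d=1 and a=2a₀=58 at k=8, so the next step gives (m, d) = (29, 35) again — its k=1 value — and the period has length 8.

[29; 1, 1, 2, 14, 2, 1, 1, 58]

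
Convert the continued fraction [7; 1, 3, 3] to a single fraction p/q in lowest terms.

Using pₖ = aₖpₖ₋₁ + pₖ₋₂ and qₖ = aₖqₖ₋₁ + qₖ₋₂:
  k=0: a=7, p=7, q=1
  k=1: a=1, p=8, q=1
  k=2: a=3, p=31, q=4
  k=3: a=3, p=101, q=13

101/13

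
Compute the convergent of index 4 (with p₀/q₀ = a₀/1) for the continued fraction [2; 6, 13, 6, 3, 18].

Using pₖ = aₖpₖ₋₁ + pₖ₋₂, qₖ = aₖqₖ₋₁ + qₖ₋₂ (with p₋₁=1, p₋₂=0, q₋₁=0, q₋₂=1):
  k=0: a=2, p=2, q=1
  k=1: a=6, p=13, q=6
  k=2: a=13, p=171, q=79
  k=3: a=6, p=1039, q=480
  k=4: a=3, p=3288, q=1519

3288/1519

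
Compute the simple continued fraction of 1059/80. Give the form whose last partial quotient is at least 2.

[13; 4, 4, 1, 3]

1059 = 13·80 + 19
80 = 4·19 + 4
19 = 4·4 + 3
4 = 1·3 + 1
3 = 3·1 + 0  (stop)
So 1059/80 = [13; 4, 4, 1, 3].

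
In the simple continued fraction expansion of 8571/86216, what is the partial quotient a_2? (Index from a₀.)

16

8571 = 0·86216 + 8571   →  a_0 = 0
86216 = 10·8571 + 506   →  a_1 = 10
8571 = 16·506 + 475   →  a_2 = 16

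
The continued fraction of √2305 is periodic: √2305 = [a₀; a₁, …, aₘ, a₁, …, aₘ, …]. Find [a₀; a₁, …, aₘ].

[48; 96]

a₀ = ⌊√2305⌋ = 48.
With m₀=0, d₀=1 and mₖ₊₁ = dₖaₖ − mₖ, dₖ₊₁ = (n − mₖ₊₁²)/dₖ, aₖ₊₁ = ⌊(a₀+mₖ₊₁)/dₖ₊₁⌋:
  k=1: m=48, d=1, a=96
d=1 and a=2a₀=96 at k=1, so the next step gives (m, d) = (48, 1) again — its k=1 value — and the period has length 1.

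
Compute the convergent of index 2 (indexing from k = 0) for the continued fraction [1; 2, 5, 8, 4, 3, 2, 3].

16/11

Using pₖ = aₖpₖ₋₁ + pₖ₋₂, qₖ = aₖqₖ₋₁ + qₖ₋₂ (with p₋₁=1, p₋₂=0, q₋₁=0, q₋₂=1):
  k=0: a=1, p=1, q=1
  k=1: a=2, p=3, q=2
  k=2: a=5, p=16, q=11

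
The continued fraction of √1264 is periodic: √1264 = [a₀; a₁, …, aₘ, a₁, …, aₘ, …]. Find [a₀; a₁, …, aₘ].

a₀ = ⌊√1264⌋ = 35.
With m₀=0, d₀=1 and mₖ₊₁ = dₖaₖ − mₖ, dₖ₊₁ = (n − mₖ₊₁²)/dₖ, aₖ₊₁ = ⌊(a₀+mₖ₊₁)/dₖ₊₁⌋:
  k=1: m=35, d=39, a=1
  k=2: m=4, d=32, a=1
  k=3: m=28, d=15, a=4
  k=4: m=32, d=16, a=4
  k=5: m=32, d=15, a=4
  k=6: m=28, d=32, a=1
  k=7: m=4, d=39, a=1
  k=8: m=35, d=1, a=70
d=1 and a=2a₀=70 at k=8, so the next step gives (m, d) = (35, 39) again — its k=1 value — and the period has length 8.

[35; 1, 1, 4, 4, 4, 1, 1, 70]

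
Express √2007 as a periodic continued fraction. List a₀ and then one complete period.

[44; 1, 3, 1, 88]

a₀ = ⌊√2007⌋ = 44.
With m₀=0, d₀=1 and mₖ₊₁ = dₖaₖ − mₖ, dₖ₊₁ = (n − mₖ₊₁²)/dₖ, aₖ₊₁ = ⌊(a₀+mₖ₊₁)/dₖ₊₁⌋:
  k=1: m=44, d=71, a=1
  k=2: m=27, d=18, a=3
  k=3: m=27, d=71, a=1
  k=4: m=44, d=1, a=88
d=1 and a=2a₀=88 at k=4, so the next step gives (m, d) = (44, 71) again — its k=1 value — and the period has length 4.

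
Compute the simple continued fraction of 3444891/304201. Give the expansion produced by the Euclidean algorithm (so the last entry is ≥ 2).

3444891 = 11×304201 + 98680
304201 = 3×98680 + 8161
98680 = 12×8161 + 748
8161 = 10×748 + 681
748 = 1×681 + 67
681 = 10×67 + 11
67 = 6×11 + 1
11 = 11×1 + 0  (stop)
So 3444891/304201 = [11; 3, 12, 10, 1, 10, 6, 11].

[11; 3, 12, 10, 1, 10, 6, 11]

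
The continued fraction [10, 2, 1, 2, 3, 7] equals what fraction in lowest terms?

Fold from the inside: start with 7/1.
  3 + 1/7 = 22/7
  2 + 7/22 = 51/22
  1 + 22/51 = 73/51
  2 + 51/73 = 197/73
  10 + 73/197 = 2043/197

2043/197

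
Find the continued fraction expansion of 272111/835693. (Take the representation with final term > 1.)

272111 = 0·835693 + 272111
835693 = 3·272111 + 19360
272111 = 14·19360 + 1071
19360 = 18·1071 + 82
1071 = 13·82 + 5
82 = 16·5 + 2
5 = 2·2 + 1
2 = 2·1 + 0  (stop)
So 272111/835693 = [0; 3, 14, 18, 13, 16, 2, 2].

[0; 3, 14, 18, 13, 16, 2, 2]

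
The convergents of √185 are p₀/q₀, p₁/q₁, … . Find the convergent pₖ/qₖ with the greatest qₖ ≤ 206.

1877/138

√185 = [13; 1, 1, 1, 1, 26, …] (period length 5).
Convergents:
  p_0/q_0 = 13/1
  p_1/q_1 = 14/1
  p_2/q_2 = 27/2
  p_3/q_3 = 41/3
  p_4/q_4 = 68/5
  p_5/q_5 = 1809/133
  p_6/q_6 = 1877/138
  p_7/q_7 = 3686/271
q_6 = 138 ≤ 206 < 271 = q_7, so the answer is 1877/138.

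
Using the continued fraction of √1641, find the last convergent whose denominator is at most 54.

√1641 = [40; 1, 1, 26, 1, 1, 80, …] (period length 6).
Convergents:
  p_0/q_0 = 40/1
  p_1/q_1 = 41/1
  p_2/q_2 = 81/2
  p_3/q_3 = 2147/53
  p_4/q_4 = 2228/55
q_3 = 53 ≤ 54 < 55 = q_4, so the answer is 2147/53.

2147/53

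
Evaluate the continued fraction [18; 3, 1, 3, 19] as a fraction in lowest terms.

Using pₖ = aₖpₖ₋₁ + pₖ₋₂ and qₖ = aₖqₖ₋₁ + qₖ₋₂:
  k=0: a=18, p=18, q=1
  k=1: a=3, p=55, q=3
  k=2: a=1, p=73, q=4
  k=3: a=3, p=274, q=15
  k=4: a=19, p=5279, q=289

5279/289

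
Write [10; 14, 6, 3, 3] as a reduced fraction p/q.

8983/892

Using pₖ = aₖpₖ₋₁ + pₖ₋₂ and qₖ = aₖqₖ₋₁ + qₖ₋₂:
  k=0: a=10, p=10, q=1
  k=1: a=14, p=141, q=14
  k=2: a=6, p=856, q=85
  k=3: a=3, p=2709, q=269
  k=4: a=3, p=8983, q=892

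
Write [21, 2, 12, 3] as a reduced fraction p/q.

Using pₖ = aₖpₖ₋₁ + pₖ₋₂ and qₖ = aₖqₖ₋₁ + qₖ₋₂:
  k=0: a=21, p=21, q=1
  k=1: a=2, p=43, q=2
  k=2: a=12, p=537, q=25
  k=3: a=3, p=1654, q=77

1654/77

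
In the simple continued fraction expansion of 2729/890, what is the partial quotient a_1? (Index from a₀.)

2729 = 3·890 + 59   →  a_0 = 3
890 = 15·59 + 5   →  a_1 = 15

15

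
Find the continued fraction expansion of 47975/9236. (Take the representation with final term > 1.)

47975 = 5*9236 + 1795
9236 = 5*1795 + 261
1795 = 6*261 + 229
261 = 1*229 + 32
229 = 7*32 + 5
32 = 6*5 + 2
5 = 2*2 + 1
2 = 2*1 + 0  (stop)
So 47975/9236 = [5; 5, 6, 1, 7, 6, 2, 2].

[5; 5, 6, 1, 7, 6, 2, 2]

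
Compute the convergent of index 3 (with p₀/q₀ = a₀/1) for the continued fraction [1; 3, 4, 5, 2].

89/68

Using pₖ = aₖpₖ₋₁ + pₖ₋₂, qₖ = aₖqₖ₋₁ + qₖ₋₂ (with p₋₁=1, p₋₂=0, q₋₁=0, q₋₂=1):
  k=0: a=1, p=1, q=1
  k=1: a=3, p=4, q=3
  k=2: a=4, p=17, q=13
  k=3: a=5, p=89, q=68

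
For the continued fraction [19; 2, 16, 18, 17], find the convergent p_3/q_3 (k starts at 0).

Using pₖ = aₖpₖ₋₁ + pₖ₋₂, qₖ = aₖqₖ₋₁ + qₖ₋₂ (with p₋₁=1, p₋₂=0, q₋₁=0, q₋₂=1):
  k=0: a=19, p=19, q=1
  k=1: a=2, p=39, q=2
  k=2: a=16, p=643, q=33
  k=3: a=18, p=11613, q=596

11613/596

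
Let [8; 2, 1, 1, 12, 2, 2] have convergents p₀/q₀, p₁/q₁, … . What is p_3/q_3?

42/5

Using pₖ = aₖpₖ₋₁ + pₖ₋₂, qₖ = aₖqₖ₋₁ + qₖ₋₂ (with p₋₁=1, p₋₂=0, q₋₁=0, q₋₂=1):
  k=0: a=8, p=8, q=1
  k=1: a=2, p=17, q=2
  k=2: a=1, p=25, q=3
  k=3: a=1, p=42, q=5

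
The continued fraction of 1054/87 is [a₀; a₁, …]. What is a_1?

8

1054 = 12·87 + 10   →  a_0 = 12
87 = 8·10 + 7   →  a_1 = 8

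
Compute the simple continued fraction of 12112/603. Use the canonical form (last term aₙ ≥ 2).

[20; 11, 1, 1, 2, 10]

12112 = 20×603 + 52
603 = 11×52 + 31
52 = 1×31 + 21
31 = 1×21 + 10
21 = 2×10 + 1
10 = 10×1 + 0  (stop)
So 12112/603 = [20; 11, 1, 1, 2, 10].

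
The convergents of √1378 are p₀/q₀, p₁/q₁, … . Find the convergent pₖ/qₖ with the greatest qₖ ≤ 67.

1225/33

√1378 = [37; 8, 4, 4, 8, 74, …] (period length 5).
Convergents:
  p_0/q_0 = 37/1
  p_1/q_1 = 297/8
  p_2/q_2 = 1225/33
  p_3/q_3 = 5197/140
q_2 = 33 ≤ 67 < 140 = q_3, so the answer is 1225/33.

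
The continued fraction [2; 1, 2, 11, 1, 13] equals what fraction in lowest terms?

1378/515

Using pₖ = aₖpₖ₋₁ + pₖ₋₂ and qₖ = aₖqₖ₋₁ + qₖ₋₂:
  k=0: a=2, p=2, q=1
  k=1: a=1, p=3, q=1
  k=2: a=2, p=8, q=3
  k=3: a=11, p=91, q=34
  k=4: a=1, p=99, q=37
  k=5: a=13, p=1378, q=515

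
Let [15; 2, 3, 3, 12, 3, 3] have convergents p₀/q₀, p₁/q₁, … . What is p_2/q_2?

Using pₖ = aₖpₖ₋₁ + pₖ₋₂, qₖ = aₖqₖ₋₁ + qₖ₋₂ (with p₋₁=1, p₋₂=0, q₋₁=0, q₋₂=1):
  k=0: a=15, p=15, q=1
  k=1: a=2, p=31, q=2
  k=2: a=3, p=108, q=7

108/7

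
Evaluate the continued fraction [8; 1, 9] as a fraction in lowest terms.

Fold from the inside: start with 9/1.
  1 + 1/9 = 10/9
  8 + 9/10 = 89/10

89/10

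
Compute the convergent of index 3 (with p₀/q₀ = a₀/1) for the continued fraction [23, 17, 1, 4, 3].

2052/89

Using pₖ = aₖpₖ₋₁ + pₖ₋₂, qₖ = aₖqₖ₋₁ + qₖ₋₂ (with p₋₁=1, p₋₂=0, q₋₁=0, q₋₂=1):
  k=0: a=23, p=23, q=1
  k=1: a=17, p=392, q=17
  k=2: a=1, p=415, q=18
  k=3: a=4, p=2052, q=89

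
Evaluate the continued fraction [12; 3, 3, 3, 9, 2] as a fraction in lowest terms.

7960/647

Fold from the inside: start with 2/1.
  9 + 1/2 = 19/2
  3 + 2/19 = 59/19
  3 + 19/59 = 196/59
  3 + 59/196 = 647/196
  12 + 196/647 = 7960/647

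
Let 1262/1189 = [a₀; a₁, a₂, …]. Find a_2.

1262 = 1·1189 + 73   →  a_0 = 1
1189 = 16·73 + 21   →  a_1 = 16
73 = 3·21 + 10   →  a_2 = 3

3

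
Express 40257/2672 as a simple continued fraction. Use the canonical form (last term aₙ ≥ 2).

40257 = 15·2672 + 177
2672 = 15·177 + 17
177 = 10·17 + 7
17 = 2·7 + 3
7 = 2·3 + 1
3 = 3·1 + 0  (stop)
So 40257/2672 = [15; 15, 10, 2, 2, 3].

[15; 15, 10, 2, 2, 3]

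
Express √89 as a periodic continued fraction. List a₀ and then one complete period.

[9; 2, 3, 3, 2, 18]

a₀ = ⌊√89⌋ = 9.
With m₀=0, d₀=1 and mₖ₊₁ = dₖaₖ − mₖ, dₖ₊₁ = (n − mₖ₊₁²)/dₖ, aₖ₊₁ = ⌊(a₀+mₖ₊₁)/dₖ₊₁⌋:
  k=1: m=9, d=8, a=2
  k=2: m=7, d=5, a=3
  k=3: m=8, d=5, a=3
  k=4: m=7, d=8, a=2
  k=5: m=9, d=1, a=18
d=1 and a=2a₀=18 at k=5, so the next step gives (m, d) = (9, 8) again — its k=1 value — and the period has length 5.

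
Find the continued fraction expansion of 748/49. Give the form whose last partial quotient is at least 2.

748 = 15*49 + 13
49 = 3*13 + 10
13 = 1*10 + 3
10 = 3*3 + 1
3 = 3*1 + 0  (stop)
So 748/49 = [15; 3, 1, 3, 3].

[15; 3, 1, 3, 3]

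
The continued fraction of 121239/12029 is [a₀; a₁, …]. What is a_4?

121239 = 10·12029 + 949   →  a_0 = 10
12029 = 12·949 + 641   →  a_1 = 12
949 = 1·641 + 308   →  a_2 = 1
641 = 2·308 + 25   →  a_3 = 2
308 = 12·25 + 8   →  a_4 = 12

12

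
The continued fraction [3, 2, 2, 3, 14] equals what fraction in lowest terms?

829/243

Fold from the inside: start with 14/1.
  3 + 1/14 = 43/14
  2 + 14/43 = 100/43
  2 + 43/100 = 243/100
  3 + 100/243 = 829/243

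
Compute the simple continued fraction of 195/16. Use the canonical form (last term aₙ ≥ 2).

[12; 5, 3]

195 = 12*16 + 3
16 = 5*3 + 1
3 = 3*1 + 0  (stop)
So 195/16 = [12; 5, 3].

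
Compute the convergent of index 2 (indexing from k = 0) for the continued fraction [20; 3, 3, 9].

203/10

Using pₖ = aₖpₖ₋₁ + pₖ₋₂, qₖ = aₖqₖ₋₁ + qₖ₋₂ (with p₋₁=1, p₋₂=0, q₋₁=0, q₋₂=1):
  k=0: a=20, p=20, q=1
  k=1: a=3, p=61, q=3
  k=2: a=3, p=203, q=10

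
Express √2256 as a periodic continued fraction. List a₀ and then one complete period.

[47; 2, 94]

a₀ = ⌊√2256⌋ = 47.
With m₀=0, d₀=1 and mₖ₊₁ = dₖaₖ − mₖ, dₖ₊₁ = (n − mₖ₊₁²)/dₖ, aₖ₊₁ = ⌊(a₀+mₖ₊₁)/dₖ₊₁⌋:
  k=1: m=47, d=47, a=2
  k=2: m=47, d=1, a=94
d=1 and a=2a₀=94 at k=2, so the next step gives (m, d) = (47, 47) again — its k=1 value — and the period has length 2.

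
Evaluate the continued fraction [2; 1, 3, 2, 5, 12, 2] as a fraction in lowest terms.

3450/1243

Fold from the inside: start with 2/1.
  12 + 1/2 = 25/2
  5 + 2/25 = 127/25
  2 + 25/127 = 279/127
  3 + 127/279 = 964/279
  1 + 279/964 = 1243/964
  2 + 964/1243 = 3450/1243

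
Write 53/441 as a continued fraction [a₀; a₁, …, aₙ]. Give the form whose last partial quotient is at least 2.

[0; 8, 3, 8, 2]

53 = 0·441 + 53
441 = 8·53 + 17
53 = 3·17 + 2
17 = 8·2 + 1
2 = 2·1 + 0  (stop)
So 53/441 = [0; 8, 3, 8, 2].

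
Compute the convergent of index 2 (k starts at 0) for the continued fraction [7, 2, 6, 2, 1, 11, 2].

97/13

Using pₖ = aₖpₖ₋₁ + pₖ₋₂, qₖ = aₖqₖ₋₁ + qₖ₋₂ (with p₋₁=1, p₋₂=0, q₋₁=0, q₋₂=1):
  k=0: a=7, p=7, q=1
  k=1: a=2, p=15, q=2
  k=2: a=6, p=97, q=13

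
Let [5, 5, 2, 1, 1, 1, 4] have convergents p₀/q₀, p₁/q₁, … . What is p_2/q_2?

57/11

Using pₖ = aₖpₖ₋₁ + pₖ₋₂, qₖ = aₖqₖ₋₁ + qₖ₋₂ (with p₋₁=1, p₋₂=0, q₋₁=0, q₋₂=1):
  k=0: a=5, p=5, q=1
  k=1: a=5, p=26, q=5
  k=2: a=2, p=57, q=11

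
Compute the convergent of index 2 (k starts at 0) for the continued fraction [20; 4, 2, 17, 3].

182/9

Using pₖ = aₖpₖ₋₁ + pₖ₋₂, qₖ = aₖqₖ₋₁ + qₖ₋₂ (with p₋₁=1, p₋₂=0, q₋₁=0, q₋₂=1):
  k=0: a=20, p=20, q=1
  k=1: a=4, p=81, q=4
  k=2: a=2, p=182, q=9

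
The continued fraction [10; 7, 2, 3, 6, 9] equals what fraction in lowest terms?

Fold from the inside: start with 9/1.
  6 + 1/9 = 55/9
  3 + 9/55 = 174/55
  2 + 55/174 = 403/174
  7 + 174/403 = 2995/403
  10 + 403/2995 = 30353/2995

30353/2995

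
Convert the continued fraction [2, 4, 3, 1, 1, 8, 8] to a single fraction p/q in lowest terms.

Using pₖ = aₖpₖ₋₁ + pₖ₋₂ and qₖ = aₖqₖ₋₁ + qₖ₋₂:
  k=0: a=2, p=2, q=1
  k=1: a=4, p=9, q=4
  k=2: a=3, p=29, q=13
  k=3: a=1, p=38, q=17
  k=4: a=1, p=67, q=30
  k=5: a=8, p=574, q=257
  k=6: a=8, p=4659, q=2086

4659/2086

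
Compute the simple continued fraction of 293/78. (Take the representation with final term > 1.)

[3; 1, 3, 9, 2]

293 = 3×78 + 59
78 = 1×59 + 19
59 = 3×19 + 2
19 = 9×2 + 1
2 = 2×1 + 0  (stop)
So 293/78 = [3; 1, 3, 9, 2].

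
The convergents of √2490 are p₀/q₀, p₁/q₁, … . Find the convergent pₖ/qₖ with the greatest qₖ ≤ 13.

499/10

√2490 = [49; 1, 8, 1, 98, …] (period length 4).
Convergents:
  p_0/q_0 = 49/1
  p_1/q_1 = 50/1
  p_2/q_2 = 449/9
  p_3/q_3 = 499/10
  p_4/q_4 = 49351/989
q_3 = 10 ≤ 13 < 989 = q_4, so the answer is 499/10.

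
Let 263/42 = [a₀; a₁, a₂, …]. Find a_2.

1

263 = 6·42 + 11   →  a_0 = 6
42 = 3·11 + 9   →  a_1 = 3
11 = 1·9 + 2   →  a_2 = 1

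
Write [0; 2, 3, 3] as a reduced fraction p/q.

Using pₖ = aₖpₖ₋₁ + pₖ₋₂ and qₖ = aₖqₖ₋₁ + qₖ₋₂:
  k=0: a=0, p=0, q=1
  k=1: a=2, p=1, q=2
  k=2: a=3, p=3, q=7
  k=3: a=3, p=10, q=23

10/23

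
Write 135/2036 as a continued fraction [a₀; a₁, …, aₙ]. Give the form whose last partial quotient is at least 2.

[0; 15, 12, 3, 1, 2]

135 = 0*2036 + 135
2036 = 15*135 + 11
135 = 12*11 + 3
11 = 3*3 + 2
3 = 1*2 + 1
2 = 2*1 + 0  (stop)
So 135/2036 = [0; 15, 12, 3, 1, 2].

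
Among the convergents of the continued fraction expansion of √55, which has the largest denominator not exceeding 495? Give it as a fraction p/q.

√55 = [7; 2, 2, 2, 14, …] (period length 4).
Convergents:
  p_0/q_0 = 7/1
  p_1/q_1 = 15/2
  p_2/q_2 = 37/5
  p_3/q_3 = 89/12
  p_4/q_4 = 1283/173
  p_5/q_5 = 2655/358
  p_6/q_6 = 6593/889
q_5 = 358 ≤ 495 < 889 = q_6, so the answer is 2655/358.

2655/358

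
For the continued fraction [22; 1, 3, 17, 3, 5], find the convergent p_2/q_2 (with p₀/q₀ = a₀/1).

Using pₖ = aₖpₖ₋₁ + pₖ₋₂, qₖ = aₖqₖ₋₁ + qₖ₋₂ (with p₋₁=1, p₋₂=0, q₋₁=0, q₋₂=1):
  k=0: a=22, p=22, q=1
  k=1: a=1, p=23, q=1
  k=2: a=3, p=91, q=4

91/4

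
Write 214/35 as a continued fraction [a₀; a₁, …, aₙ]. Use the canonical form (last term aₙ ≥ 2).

[6; 8, 1, 3]

214 = 6×35 + 4
35 = 8×4 + 3
4 = 1×3 + 1
3 = 3×1 + 0  (stop)
So 214/35 = [6; 8, 1, 3].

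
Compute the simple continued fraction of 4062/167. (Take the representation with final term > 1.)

[24; 3, 10, 1, 4]

4062 = 24*167 + 54
167 = 3*54 + 5
54 = 10*5 + 4
5 = 1*4 + 1
4 = 4*1 + 0  (stop)
So 4062/167 = [24; 3, 10, 1, 4].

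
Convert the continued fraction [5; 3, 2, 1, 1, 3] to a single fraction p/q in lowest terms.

Fold from the inside: start with 3/1.
  1 + 1/3 = 4/3
  1 + 3/4 = 7/4
  2 + 4/7 = 18/7
  3 + 7/18 = 61/18
  5 + 18/61 = 323/61

323/61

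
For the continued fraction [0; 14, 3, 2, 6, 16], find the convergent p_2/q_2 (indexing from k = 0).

3/43

Using pₖ = aₖpₖ₋₁ + pₖ₋₂, qₖ = aₖqₖ₋₁ + qₖ₋₂ (with p₋₁=1, p₋₂=0, q₋₁=0, q₋₂=1):
  k=0: a=0, p=0, q=1
  k=1: a=14, p=1, q=14
  k=2: a=3, p=3, q=43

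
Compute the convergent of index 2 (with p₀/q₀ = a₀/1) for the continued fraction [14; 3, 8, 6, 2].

358/25

Using pₖ = aₖpₖ₋₁ + pₖ₋₂, qₖ = aₖqₖ₋₁ + qₖ₋₂ (with p₋₁=1, p₋₂=0, q₋₁=0, q₋₂=1):
  k=0: a=14, p=14, q=1
  k=1: a=3, p=43, q=3
  k=2: a=8, p=358, q=25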